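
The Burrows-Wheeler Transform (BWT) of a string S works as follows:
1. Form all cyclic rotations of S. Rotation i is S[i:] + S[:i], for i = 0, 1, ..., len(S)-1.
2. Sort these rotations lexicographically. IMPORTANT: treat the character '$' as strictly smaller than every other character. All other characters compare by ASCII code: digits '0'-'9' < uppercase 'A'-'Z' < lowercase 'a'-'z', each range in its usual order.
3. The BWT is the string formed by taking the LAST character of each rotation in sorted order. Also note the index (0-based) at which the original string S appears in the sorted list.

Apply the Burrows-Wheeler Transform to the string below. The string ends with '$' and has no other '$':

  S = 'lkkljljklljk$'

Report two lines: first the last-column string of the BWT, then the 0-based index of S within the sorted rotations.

All 13 rotations (rotation i = S[i:]+S[:i]):
  rot[0] = lkkljljklljk$
  rot[1] = kkljljklljk$l
  rot[2] = kljljklljk$lk
  rot[3] = ljljklljk$lkk
  rot[4] = jljklljk$lkkl
  rot[5] = ljklljk$lkklj
  rot[6] = jklljk$lkkljl
  rot[7] = klljk$lkkljlj
  rot[8] = lljk$lkkljljk
  rot[9] = ljk$lkkljljkl
  rot[10] = jk$lkkljljkll
  rot[11] = k$lkkljljkllj
  rot[12] = $lkkljljklljk
Sorted (with $ < everything):
  sorted[0] = $lkkljljklljk  (last char: 'k')
  sorted[1] = jk$lkkljljkll  (last char: 'l')
  sorted[2] = jklljk$lkkljl  (last char: 'l')
  sorted[3] = jljklljk$lkkl  (last char: 'l')
  sorted[4] = k$lkkljljkllj  (last char: 'j')
  sorted[5] = kkljljklljk$l  (last char: 'l')
  sorted[6] = kljljklljk$lk  (last char: 'k')
  sorted[7] = klljk$lkkljlj  (last char: 'j')
  sorted[8] = ljk$lkkljljkl  (last char: 'l')
  sorted[9] = ljklljk$lkklj  (last char: 'j')
  sorted[10] = ljljklljk$lkk  (last char: 'k')
  sorted[11] = lkkljljklljk$  (last char: '$')
  sorted[12] = lljk$lkkljljk  (last char: 'k')
Last column: kllljlkjljk$k
Original string S is at sorted index 11

Answer: kllljlkjljk$k
11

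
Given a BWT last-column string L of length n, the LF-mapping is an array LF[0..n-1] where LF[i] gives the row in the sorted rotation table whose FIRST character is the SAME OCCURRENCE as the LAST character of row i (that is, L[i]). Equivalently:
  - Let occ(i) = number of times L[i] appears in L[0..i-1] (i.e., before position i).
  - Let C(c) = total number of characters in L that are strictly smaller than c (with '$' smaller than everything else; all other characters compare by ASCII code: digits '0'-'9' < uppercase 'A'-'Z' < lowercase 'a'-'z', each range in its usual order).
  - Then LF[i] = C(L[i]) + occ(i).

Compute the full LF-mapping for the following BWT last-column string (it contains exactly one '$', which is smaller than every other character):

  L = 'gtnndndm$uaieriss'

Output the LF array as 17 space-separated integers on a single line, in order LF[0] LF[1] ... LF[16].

Answer: 5 15 9 10 2 11 3 8 0 16 1 6 4 12 7 13 14

Derivation:
Char counts: '$':1, 'a':1, 'd':2, 'e':1, 'g':1, 'i':2, 'm':1, 'n':3, 'r':1, 's':2, 't':1, 'u':1
C (first-col start): C('$')=0, C('a')=1, C('d')=2, C('e')=4, C('g')=5, C('i')=6, C('m')=8, C('n')=9, C('r')=12, C('s')=13, C('t')=15, C('u')=16
L[0]='g': occ=0, LF[0]=C('g')+0=5+0=5
L[1]='t': occ=0, LF[1]=C('t')+0=15+0=15
L[2]='n': occ=0, LF[2]=C('n')+0=9+0=9
L[3]='n': occ=1, LF[3]=C('n')+1=9+1=10
L[4]='d': occ=0, LF[4]=C('d')+0=2+0=2
L[5]='n': occ=2, LF[5]=C('n')+2=9+2=11
L[6]='d': occ=1, LF[6]=C('d')+1=2+1=3
L[7]='m': occ=0, LF[7]=C('m')+0=8+0=8
L[8]='$': occ=0, LF[8]=C('$')+0=0+0=0
L[9]='u': occ=0, LF[9]=C('u')+0=16+0=16
L[10]='a': occ=0, LF[10]=C('a')+0=1+0=1
L[11]='i': occ=0, LF[11]=C('i')+0=6+0=6
L[12]='e': occ=0, LF[12]=C('e')+0=4+0=4
L[13]='r': occ=0, LF[13]=C('r')+0=12+0=12
L[14]='i': occ=1, LF[14]=C('i')+1=6+1=7
L[15]='s': occ=0, LF[15]=C('s')+0=13+0=13
L[16]='s': occ=1, LF[16]=C('s')+1=13+1=14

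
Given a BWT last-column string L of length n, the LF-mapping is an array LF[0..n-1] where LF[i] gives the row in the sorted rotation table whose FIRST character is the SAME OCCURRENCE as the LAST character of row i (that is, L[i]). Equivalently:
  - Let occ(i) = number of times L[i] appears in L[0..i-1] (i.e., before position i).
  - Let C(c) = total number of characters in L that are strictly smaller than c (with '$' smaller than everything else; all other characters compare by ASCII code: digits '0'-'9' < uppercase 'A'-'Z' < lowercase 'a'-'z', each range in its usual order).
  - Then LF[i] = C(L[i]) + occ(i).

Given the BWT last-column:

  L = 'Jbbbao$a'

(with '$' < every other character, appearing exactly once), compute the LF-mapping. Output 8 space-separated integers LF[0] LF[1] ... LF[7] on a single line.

Char counts: '$':1, 'J':1, 'a':2, 'b':3, 'o':1
C (first-col start): C('$')=0, C('J')=1, C('a')=2, C('b')=4, C('o')=7
L[0]='J': occ=0, LF[0]=C('J')+0=1+0=1
L[1]='b': occ=0, LF[1]=C('b')+0=4+0=4
L[2]='b': occ=1, LF[2]=C('b')+1=4+1=5
L[3]='b': occ=2, LF[3]=C('b')+2=4+2=6
L[4]='a': occ=0, LF[4]=C('a')+0=2+0=2
L[5]='o': occ=0, LF[5]=C('o')+0=7+0=7
L[6]='$': occ=0, LF[6]=C('$')+0=0+0=0
L[7]='a': occ=1, LF[7]=C('a')+1=2+1=3

Answer: 1 4 5 6 2 7 0 3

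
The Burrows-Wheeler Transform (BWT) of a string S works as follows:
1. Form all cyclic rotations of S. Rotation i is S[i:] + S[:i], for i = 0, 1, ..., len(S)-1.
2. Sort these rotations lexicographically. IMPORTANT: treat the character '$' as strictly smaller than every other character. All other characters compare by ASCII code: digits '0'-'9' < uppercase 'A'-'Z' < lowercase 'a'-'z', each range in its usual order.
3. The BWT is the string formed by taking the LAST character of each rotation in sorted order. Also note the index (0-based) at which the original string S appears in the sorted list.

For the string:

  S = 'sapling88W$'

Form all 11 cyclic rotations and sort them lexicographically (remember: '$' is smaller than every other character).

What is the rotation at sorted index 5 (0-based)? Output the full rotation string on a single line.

Answer: g88W$saplin

Derivation:
All 11 rotations (rotation i = S[i:]+S[:i]):
  rot[0] = sapling88W$
  rot[1] = apling88W$s
  rot[2] = pling88W$sa
  rot[3] = ling88W$sap
  rot[4] = ing88W$sapl
  rot[5] = ng88W$sapli
  rot[6] = g88W$saplin
  rot[7] = 88W$sapling
  rot[8] = 8W$sapling8
  rot[9] = W$sapling88
  rot[10] = $sapling88W
Sorted (with $ < everything):
  sorted[0] = $sapling88W
  sorted[1] = 88W$sapling
  sorted[2] = 8W$sapling8
  sorted[3] = W$sapling88
  sorted[4] = apling88W$s
  sorted[5] = g88W$saplin
  sorted[6] = ing88W$sapl
  sorted[7] = ling88W$sap
  sorted[8] = ng88W$sapli
  sorted[9] = pling88W$sa
  sorted[10] = sapling88W$
sorted[5] = g88W$saplin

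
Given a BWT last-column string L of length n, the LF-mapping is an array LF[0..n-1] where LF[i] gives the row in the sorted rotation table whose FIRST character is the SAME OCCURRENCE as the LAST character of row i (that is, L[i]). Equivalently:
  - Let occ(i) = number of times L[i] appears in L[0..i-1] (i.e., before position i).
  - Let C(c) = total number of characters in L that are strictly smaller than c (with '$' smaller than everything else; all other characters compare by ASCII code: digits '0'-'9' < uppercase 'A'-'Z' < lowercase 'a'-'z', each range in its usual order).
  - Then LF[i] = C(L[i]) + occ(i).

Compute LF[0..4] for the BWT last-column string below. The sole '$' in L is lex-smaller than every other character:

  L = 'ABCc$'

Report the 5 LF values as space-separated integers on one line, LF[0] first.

Answer: 1 2 3 4 0

Derivation:
Char counts: '$':1, 'A':1, 'B':1, 'C':1, 'c':1
C (first-col start): C('$')=0, C('A')=1, C('B')=2, C('C')=3, C('c')=4
L[0]='A': occ=0, LF[0]=C('A')+0=1+0=1
L[1]='B': occ=0, LF[1]=C('B')+0=2+0=2
L[2]='C': occ=0, LF[2]=C('C')+0=3+0=3
L[3]='c': occ=0, LF[3]=C('c')+0=4+0=4
L[4]='$': occ=0, LF[4]=C('$')+0=0+0=0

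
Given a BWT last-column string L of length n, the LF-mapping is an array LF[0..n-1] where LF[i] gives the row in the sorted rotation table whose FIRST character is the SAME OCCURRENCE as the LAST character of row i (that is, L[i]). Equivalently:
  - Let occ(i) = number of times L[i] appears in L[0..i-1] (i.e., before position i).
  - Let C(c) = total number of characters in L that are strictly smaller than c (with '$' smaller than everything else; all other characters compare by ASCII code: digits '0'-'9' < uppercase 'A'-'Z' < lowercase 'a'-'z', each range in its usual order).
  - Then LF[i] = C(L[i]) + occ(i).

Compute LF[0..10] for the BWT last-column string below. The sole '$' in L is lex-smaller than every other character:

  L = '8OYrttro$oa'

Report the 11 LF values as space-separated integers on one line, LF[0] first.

Answer: 1 2 3 7 9 10 8 5 0 6 4

Derivation:
Char counts: '$':1, '8':1, 'O':1, 'Y':1, 'a':1, 'o':2, 'r':2, 't':2
C (first-col start): C('$')=0, C('8')=1, C('O')=2, C('Y')=3, C('a')=4, C('o')=5, C('r')=7, C('t')=9
L[0]='8': occ=0, LF[0]=C('8')+0=1+0=1
L[1]='O': occ=0, LF[1]=C('O')+0=2+0=2
L[2]='Y': occ=0, LF[2]=C('Y')+0=3+0=3
L[3]='r': occ=0, LF[3]=C('r')+0=7+0=7
L[4]='t': occ=0, LF[4]=C('t')+0=9+0=9
L[5]='t': occ=1, LF[5]=C('t')+1=9+1=10
L[6]='r': occ=1, LF[6]=C('r')+1=7+1=8
L[7]='o': occ=0, LF[7]=C('o')+0=5+0=5
L[8]='$': occ=0, LF[8]=C('$')+0=0+0=0
L[9]='o': occ=1, LF[9]=C('o')+1=5+1=6
L[10]='a': occ=0, LF[10]=C('a')+0=4+0=4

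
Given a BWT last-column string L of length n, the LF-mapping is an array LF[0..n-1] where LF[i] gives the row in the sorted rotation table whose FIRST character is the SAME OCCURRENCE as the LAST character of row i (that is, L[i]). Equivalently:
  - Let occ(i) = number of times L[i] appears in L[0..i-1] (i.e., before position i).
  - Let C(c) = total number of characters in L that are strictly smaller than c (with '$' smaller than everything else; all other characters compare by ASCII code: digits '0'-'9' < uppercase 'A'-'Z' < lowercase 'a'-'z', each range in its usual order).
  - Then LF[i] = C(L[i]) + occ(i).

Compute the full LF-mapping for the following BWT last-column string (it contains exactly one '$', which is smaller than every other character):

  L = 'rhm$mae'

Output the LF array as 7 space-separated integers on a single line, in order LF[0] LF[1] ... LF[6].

Char counts: '$':1, 'a':1, 'e':1, 'h':1, 'm':2, 'r':1
C (first-col start): C('$')=0, C('a')=1, C('e')=2, C('h')=3, C('m')=4, C('r')=6
L[0]='r': occ=0, LF[0]=C('r')+0=6+0=6
L[1]='h': occ=0, LF[1]=C('h')+0=3+0=3
L[2]='m': occ=0, LF[2]=C('m')+0=4+0=4
L[3]='$': occ=0, LF[3]=C('$')+0=0+0=0
L[4]='m': occ=1, LF[4]=C('m')+1=4+1=5
L[5]='a': occ=0, LF[5]=C('a')+0=1+0=1
L[6]='e': occ=0, LF[6]=C('e')+0=2+0=2

Answer: 6 3 4 0 5 1 2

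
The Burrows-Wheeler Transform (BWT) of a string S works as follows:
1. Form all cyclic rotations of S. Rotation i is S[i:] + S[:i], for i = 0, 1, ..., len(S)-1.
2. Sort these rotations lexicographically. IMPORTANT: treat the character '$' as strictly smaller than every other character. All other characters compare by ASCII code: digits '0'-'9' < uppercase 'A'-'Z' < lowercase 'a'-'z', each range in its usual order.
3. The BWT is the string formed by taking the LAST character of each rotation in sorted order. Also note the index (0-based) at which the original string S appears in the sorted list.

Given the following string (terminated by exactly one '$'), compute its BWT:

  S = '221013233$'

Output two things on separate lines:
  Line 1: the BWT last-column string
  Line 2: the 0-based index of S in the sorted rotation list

Answer: 31202$3312
5

Derivation:
All 10 rotations (rotation i = S[i:]+S[:i]):
  rot[0] = 221013233$
  rot[1] = 21013233$2
  rot[2] = 1013233$22
  rot[3] = 013233$221
  rot[4] = 13233$2210
  rot[5] = 3233$22101
  rot[6] = 233$221013
  rot[7] = 33$2210132
  rot[8] = 3$22101323
  rot[9] = $221013233
Sorted (with $ < everything):
  sorted[0] = $221013233  (last char: '3')
  sorted[1] = 013233$221  (last char: '1')
  sorted[2] = 1013233$22  (last char: '2')
  sorted[3] = 13233$2210  (last char: '0')
  sorted[4] = 21013233$2  (last char: '2')
  sorted[5] = 221013233$  (last char: '$')
  sorted[6] = 233$221013  (last char: '3')
  sorted[7] = 3$22101323  (last char: '3')
  sorted[8] = 3233$22101  (last char: '1')
  sorted[9] = 33$2210132  (last char: '2')
Last column: 31202$3312
Original string S is at sorted index 5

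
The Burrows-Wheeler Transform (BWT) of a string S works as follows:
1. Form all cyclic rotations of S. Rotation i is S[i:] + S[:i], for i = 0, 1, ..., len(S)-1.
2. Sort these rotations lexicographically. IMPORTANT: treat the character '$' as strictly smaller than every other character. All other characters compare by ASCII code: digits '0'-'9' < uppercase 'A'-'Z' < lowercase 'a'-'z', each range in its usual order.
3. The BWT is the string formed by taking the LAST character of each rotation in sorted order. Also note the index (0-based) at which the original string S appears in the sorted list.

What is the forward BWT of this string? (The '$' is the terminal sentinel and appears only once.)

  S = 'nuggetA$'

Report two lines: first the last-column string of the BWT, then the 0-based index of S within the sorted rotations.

Answer: Atggu$en
5

Derivation:
All 8 rotations (rotation i = S[i:]+S[:i]):
  rot[0] = nuggetA$
  rot[1] = uggetA$n
  rot[2] = ggetA$nu
  rot[3] = getA$nug
  rot[4] = etA$nugg
  rot[5] = tA$nugge
  rot[6] = A$nugget
  rot[7] = $nuggetA
Sorted (with $ < everything):
  sorted[0] = $nuggetA  (last char: 'A')
  sorted[1] = A$nugget  (last char: 't')
  sorted[2] = etA$nugg  (last char: 'g')
  sorted[3] = getA$nug  (last char: 'g')
  sorted[4] = ggetA$nu  (last char: 'u')
  sorted[5] = nuggetA$  (last char: '$')
  sorted[6] = tA$nugge  (last char: 'e')
  sorted[7] = uggetA$n  (last char: 'n')
Last column: Atggu$en
Original string S is at sorted index 5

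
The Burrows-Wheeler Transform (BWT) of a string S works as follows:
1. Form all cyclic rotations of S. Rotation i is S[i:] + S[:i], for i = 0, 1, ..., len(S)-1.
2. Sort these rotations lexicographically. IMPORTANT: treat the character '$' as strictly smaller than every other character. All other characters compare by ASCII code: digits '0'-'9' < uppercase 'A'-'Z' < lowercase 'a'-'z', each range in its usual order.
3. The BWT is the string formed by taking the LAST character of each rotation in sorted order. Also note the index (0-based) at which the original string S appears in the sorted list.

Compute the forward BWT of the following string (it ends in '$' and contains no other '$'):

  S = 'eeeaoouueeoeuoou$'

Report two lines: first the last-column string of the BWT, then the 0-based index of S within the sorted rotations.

All 17 rotations (rotation i = S[i:]+S[:i]):
  rot[0] = eeeaoouueeoeuoou$
  rot[1] = eeaoouueeoeuoou$e
  rot[2] = eaoouueeoeuoou$ee
  rot[3] = aoouueeoeuoou$eee
  rot[4] = oouueeoeuoou$eeea
  rot[5] = ouueeoeuoou$eeeao
  rot[6] = uueeoeuoou$eeeaoo
  rot[7] = ueeoeuoou$eeeaoou
  rot[8] = eeoeuoou$eeeaoouu
  rot[9] = eoeuoou$eeeaoouue
  rot[10] = oeuoou$eeeaoouuee
  rot[11] = euoou$eeeaoouueeo
  rot[12] = uoou$eeeaoouueeoe
  rot[13] = oou$eeeaoouueeoeu
  rot[14] = ou$eeeaoouueeoeuo
  rot[15] = u$eeeaoouueeoeuoo
  rot[16] = $eeeaoouueeoeuoou
Sorted (with $ < everything):
  sorted[0] = $eeeaoouueeoeuoou  (last char: 'u')
  sorted[1] = aoouueeoeuoou$eee  (last char: 'e')
  sorted[2] = eaoouueeoeuoou$ee  (last char: 'e')
  sorted[3] = eeaoouueeoeuoou$e  (last char: 'e')
  sorted[4] = eeeaoouueeoeuoou$  (last char: '$')
  sorted[5] = eeoeuoou$eeeaoouu  (last char: 'u')
  sorted[6] = eoeuoou$eeeaoouue  (last char: 'e')
  sorted[7] = euoou$eeeaoouueeo  (last char: 'o')
  sorted[8] = oeuoou$eeeaoouuee  (last char: 'e')
  sorted[9] = oou$eeeaoouueeoeu  (last char: 'u')
  sorted[10] = oouueeoeuoou$eeea  (last char: 'a')
  sorted[11] = ou$eeeaoouueeoeuo  (last char: 'o')
  sorted[12] = ouueeoeuoou$eeeao  (last char: 'o')
  sorted[13] = u$eeeaoouueeoeuoo  (last char: 'o')
  sorted[14] = ueeoeuoou$eeeaoou  (last char: 'u')
  sorted[15] = uoou$eeeaoouueeoe  (last char: 'e')
  sorted[16] = uueeoeuoou$eeeaoo  (last char: 'o')
Last column: ueee$ueoeuaoooueo
Original string S is at sorted index 4

Answer: ueee$ueoeuaoooueo
4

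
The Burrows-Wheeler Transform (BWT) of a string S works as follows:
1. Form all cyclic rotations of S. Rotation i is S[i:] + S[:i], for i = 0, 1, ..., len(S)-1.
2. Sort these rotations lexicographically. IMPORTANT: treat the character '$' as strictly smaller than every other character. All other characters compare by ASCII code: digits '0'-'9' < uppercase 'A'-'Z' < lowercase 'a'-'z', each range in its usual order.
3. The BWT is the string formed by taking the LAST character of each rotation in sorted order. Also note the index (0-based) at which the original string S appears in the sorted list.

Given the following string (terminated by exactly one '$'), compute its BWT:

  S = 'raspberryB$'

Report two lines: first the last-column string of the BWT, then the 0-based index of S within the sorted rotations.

Answer: Byrpbs$erar
6

Derivation:
All 11 rotations (rotation i = S[i:]+S[:i]):
  rot[0] = raspberryB$
  rot[1] = aspberryB$r
  rot[2] = spberryB$ra
  rot[3] = pberryB$ras
  rot[4] = berryB$rasp
  rot[5] = erryB$raspb
  rot[6] = rryB$raspbe
  rot[7] = ryB$raspber
  rot[8] = yB$raspberr
  rot[9] = B$raspberry
  rot[10] = $raspberryB
Sorted (with $ < everything):
  sorted[0] = $raspberryB  (last char: 'B')
  sorted[1] = B$raspberry  (last char: 'y')
  sorted[2] = aspberryB$r  (last char: 'r')
  sorted[3] = berryB$rasp  (last char: 'p')
  sorted[4] = erryB$raspb  (last char: 'b')
  sorted[5] = pberryB$ras  (last char: 's')
  sorted[6] = raspberryB$  (last char: '$')
  sorted[7] = rryB$raspbe  (last char: 'e')
  sorted[8] = ryB$raspber  (last char: 'r')
  sorted[9] = spberryB$ra  (last char: 'a')
  sorted[10] = yB$raspberr  (last char: 'r')
Last column: Byrpbs$erar
Original string S is at sorted index 6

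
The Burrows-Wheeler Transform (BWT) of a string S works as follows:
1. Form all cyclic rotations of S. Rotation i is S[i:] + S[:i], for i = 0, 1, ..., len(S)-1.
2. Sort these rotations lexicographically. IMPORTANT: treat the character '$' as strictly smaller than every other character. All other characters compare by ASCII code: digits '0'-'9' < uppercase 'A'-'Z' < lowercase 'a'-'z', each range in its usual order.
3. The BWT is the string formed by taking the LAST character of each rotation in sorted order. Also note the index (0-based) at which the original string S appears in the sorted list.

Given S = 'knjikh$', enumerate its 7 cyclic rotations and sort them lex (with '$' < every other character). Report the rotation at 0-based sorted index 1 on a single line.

Answer: h$knjik

Derivation:
All 7 rotations (rotation i = S[i:]+S[:i]):
  rot[0] = knjikh$
  rot[1] = njikh$k
  rot[2] = jikh$kn
  rot[3] = ikh$knj
  rot[4] = kh$knji
  rot[5] = h$knjik
  rot[6] = $knjikh
Sorted (with $ < everything):
  sorted[0] = $knjikh
  sorted[1] = h$knjik
  sorted[2] = ikh$knj
  sorted[3] = jikh$kn
  sorted[4] = kh$knji
  sorted[5] = knjikh$
  sorted[6] = njikh$k
sorted[1] = h$knjik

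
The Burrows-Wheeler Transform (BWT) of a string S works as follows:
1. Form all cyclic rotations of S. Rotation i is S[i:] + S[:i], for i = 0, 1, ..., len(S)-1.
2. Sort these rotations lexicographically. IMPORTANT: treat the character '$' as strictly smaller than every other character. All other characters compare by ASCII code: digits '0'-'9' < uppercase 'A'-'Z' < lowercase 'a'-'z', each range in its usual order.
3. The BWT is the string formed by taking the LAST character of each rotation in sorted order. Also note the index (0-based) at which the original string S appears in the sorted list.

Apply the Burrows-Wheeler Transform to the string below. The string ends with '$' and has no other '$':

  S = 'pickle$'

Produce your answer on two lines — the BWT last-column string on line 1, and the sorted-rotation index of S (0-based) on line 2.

Answer: eilpck$
6

Derivation:
All 7 rotations (rotation i = S[i:]+S[:i]):
  rot[0] = pickle$
  rot[1] = ickle$p
  rot[2] = ckle$pi
  rot[3] = kle$pic
  rot[4] = le$pick
  rot[5] = e$pickl
  rot[6] = $pickle
Sorted (with $ < everything):
  sorted[0] = $pickle  (last char: 'e')
  sorted[1] = ckle$pi  (last char: 'i')
  sorted[2] = e$pickl  (last char: 'l')
  sorted[3] = ickle$p  (last char: 'p')
  sorted[4] = kle$pic  (last char: 'c')
  sorted[5] = le$pick  (last char: 'k')
  sorted[6] = pickle$  (last char: '$')
Last column: eilpck$
Original string S is at sorted index 6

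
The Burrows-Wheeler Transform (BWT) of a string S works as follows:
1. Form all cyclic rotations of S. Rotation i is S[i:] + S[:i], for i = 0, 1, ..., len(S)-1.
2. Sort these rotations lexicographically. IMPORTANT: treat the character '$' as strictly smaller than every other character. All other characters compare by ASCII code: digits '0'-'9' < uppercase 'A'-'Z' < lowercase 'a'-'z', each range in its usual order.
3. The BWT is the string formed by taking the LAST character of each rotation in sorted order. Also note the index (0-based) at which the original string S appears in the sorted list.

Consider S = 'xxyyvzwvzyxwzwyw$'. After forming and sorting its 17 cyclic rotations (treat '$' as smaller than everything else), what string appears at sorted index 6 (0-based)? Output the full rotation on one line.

Answer: wzwyw$xxyyvzwvzyx

Derivation:
All 17 rotations (rotation i = S[i:]+S[:i]):
  rot[0] = xxyyvzwvzyxwzwyw$
  rot[1] = xyyvzwvzyxwzwyw$x
  rot[2] = yyvzwvzyxwzwyw$xx
  rot[3] = yvzwvzyxwzwyw$xxy
  rot[4] = vzwvzyxwzwyw$xxyy
  rot[5] = zwvzyxwzwyw$xxyyv
  rot[6] = wvzyxwzwyw$xxyyvz
  rot[7] = vzyxwzwyw$xxyyvzw
  rot[8] = zyxwzwyw$xxyyvzwv
  rot[9] = yxwzwyw$xxyyvzwvz
  rot[10] = xwzwyw$xxyyvzwvzy
  rot[11] = wzwyw$xxyyvzwvzyx
  rot[12] = zwyw$xxyyvzwvzyxw
  rot[13] = wyw$xxyyvzwvzyxwz
  rot[14] = yw$xxyyvzwvzyxwzw
  rot[15] = w$xxyyvzwvzyxwzwy
  rot[16] = $xxyyvzwvzyxwzwyw
Sorted (with $ < everything):
  sorted[0] = $xxyyvzwvzyxwzwyw
  sorted[1] = vzwvzyxwzwyw$xxyy
  sorted[2] = vzyxwzwyw$xxyyvzw
  sorted[3] = w$xxyyvzwvzyxwzwy
  sorted[4] = wvzyxwzwyw$xxyyvz
  sorted[5] = wyw$xxyyvzwvzyxwz
  sorted[6] = wzwyw$xxyyvzwvzyx
  sorted[7] = xwzwyw$xxyyvzwvzy
  sorted[8] = xxyyvzwvzyxwzwyw$
  sorted[9] = xyyvzwvzyxwzwyw$x
  sorted[10] = yvzwvzyxwzwyw$xxy
  sorted[11] = yw$xxyyvzwvzyxwzw
  sorted[12] = yxwzwyw$xxyyvzwvz
  sorted[13] = yyvzwvzyxwzwyw$xx
  sorted[14] = zwvzyxwzwyw$xxyyv
  sorted[15] = zwyw$xxyyvzwvzyxw
  sorted[16] = zyxwzwyw$xxyyvzwv
sorted[6] = wzwyw$xxyyvzwvzyx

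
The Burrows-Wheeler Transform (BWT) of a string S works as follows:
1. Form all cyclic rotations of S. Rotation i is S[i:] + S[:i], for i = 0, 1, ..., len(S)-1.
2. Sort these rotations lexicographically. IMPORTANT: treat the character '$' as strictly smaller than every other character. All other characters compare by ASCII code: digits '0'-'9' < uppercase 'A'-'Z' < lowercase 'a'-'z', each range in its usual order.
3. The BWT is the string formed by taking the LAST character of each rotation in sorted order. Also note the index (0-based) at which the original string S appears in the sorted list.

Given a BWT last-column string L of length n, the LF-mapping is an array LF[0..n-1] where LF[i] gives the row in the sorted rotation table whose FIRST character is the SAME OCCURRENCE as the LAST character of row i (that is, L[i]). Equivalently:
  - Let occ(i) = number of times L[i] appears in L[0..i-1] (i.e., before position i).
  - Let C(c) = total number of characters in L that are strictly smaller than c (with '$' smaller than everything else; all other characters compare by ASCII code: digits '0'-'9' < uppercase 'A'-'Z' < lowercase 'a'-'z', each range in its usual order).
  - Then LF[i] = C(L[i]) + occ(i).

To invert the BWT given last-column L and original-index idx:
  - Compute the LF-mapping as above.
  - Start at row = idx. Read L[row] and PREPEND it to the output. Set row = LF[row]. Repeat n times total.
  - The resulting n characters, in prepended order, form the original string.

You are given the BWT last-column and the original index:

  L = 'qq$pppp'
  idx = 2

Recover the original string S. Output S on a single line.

LF mapping: 5 6 0 1 2 3 4
Walk LF starting at row 2, prepending L[row]:
  step 1: row=2, L[2]='$', prepend. Next row=LF[2]=0
  step 2: row=0, L[0]='q', prepend. Next row=LF[0]=5
  step 3: row=5, L[5]='p', prepend. Next row=LF[5]=3
  step 4: row=3, L[3]='p', prepend. Next row=LF[3]=1
  step 5: row=1, L[1]='q', prepend. Next row=LF[1]=6
  step 6: row=6, L[6]='p', prepend. Next row=LF[6]=4
  step 7: row=4, L[4]='p', prepend. Next row=LF[4]=2
Reversed output: ppqppq$

Answer: ppqppq$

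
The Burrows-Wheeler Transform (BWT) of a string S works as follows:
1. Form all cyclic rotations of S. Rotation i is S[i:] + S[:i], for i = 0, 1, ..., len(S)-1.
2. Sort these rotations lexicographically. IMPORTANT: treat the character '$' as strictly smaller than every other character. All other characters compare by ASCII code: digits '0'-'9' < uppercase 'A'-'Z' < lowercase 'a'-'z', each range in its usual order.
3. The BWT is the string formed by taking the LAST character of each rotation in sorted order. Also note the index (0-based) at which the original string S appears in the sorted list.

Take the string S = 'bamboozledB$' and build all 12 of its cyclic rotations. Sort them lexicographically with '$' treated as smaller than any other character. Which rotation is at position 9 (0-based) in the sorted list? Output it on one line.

All 12 rotations (rotation i = S[i:]+S[:i]):
  rot[0] = bamboozledB$
  rot[1] = amboozledB$b
  rot[2] = mboozledB$ba
  rot[3] = boozledB$bam
  rot[4] = oozledB$bamb
  rot[5] = ozledB$bambo
  rot[6] = zledB$bamboo
  rot[7] = ledB$bambooz
  rot[8] = edB$bamboozl
  rot[9] = dB$bamboozle
  rot[10] = B$bamboozled
  rot[11] = $bamboozledB
Sorted (with $ < everything):
  sorted[0] = $bamboozledB
  sorted[1] = B$bamboozled
  sorted[2] = amboozledB$b
  sorted[3] = bamboozledB$
  sorted[4] = boozledB$bam
  sorted[5] = dB$bamboozle
  sorted[6] = edB$bamboozl
  sorted[7] = ledB$bambooz
  sorted[8] = mboozledB$ba
  sorted[9] = oozledB$bamb
  sorted[10] = ozledB$bambo
  sorted[11] = zledB$bamboo
sorted[9] = oozledB$bamb

Answer: oozledB$bamb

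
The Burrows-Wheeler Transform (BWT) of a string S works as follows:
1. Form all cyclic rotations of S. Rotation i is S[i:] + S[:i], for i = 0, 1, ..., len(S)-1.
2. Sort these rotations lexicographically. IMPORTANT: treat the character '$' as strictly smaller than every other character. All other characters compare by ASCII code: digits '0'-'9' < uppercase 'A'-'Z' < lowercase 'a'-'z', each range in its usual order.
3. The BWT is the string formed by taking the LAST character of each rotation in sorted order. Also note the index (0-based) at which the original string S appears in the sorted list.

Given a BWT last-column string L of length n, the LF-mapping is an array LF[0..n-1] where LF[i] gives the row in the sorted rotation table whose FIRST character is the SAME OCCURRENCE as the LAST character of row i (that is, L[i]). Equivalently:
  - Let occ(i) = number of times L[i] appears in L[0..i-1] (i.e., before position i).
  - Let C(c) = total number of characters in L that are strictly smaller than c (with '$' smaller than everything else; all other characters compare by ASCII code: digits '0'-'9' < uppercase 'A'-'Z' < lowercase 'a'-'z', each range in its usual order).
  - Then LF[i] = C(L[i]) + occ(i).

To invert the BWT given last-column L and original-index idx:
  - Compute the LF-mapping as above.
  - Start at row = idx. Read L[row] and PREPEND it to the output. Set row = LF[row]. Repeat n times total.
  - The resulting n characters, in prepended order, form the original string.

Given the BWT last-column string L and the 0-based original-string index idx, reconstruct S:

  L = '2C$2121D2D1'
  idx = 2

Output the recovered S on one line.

Answer: 1221DD2C12$

Derivation:
LF mapping: 4 8 0 5 1 6 2 9 7 10 3
Walk LF starting at row 2, prepending L[row]:
  step 1: row=2, L[2]='$', prepend. Next row=LF[2]=0
  step 2: row=0, L[0]='2', prepend. Next row=LF[0]=4
  step 3: row=4, L[4]='1', prepend. Next row=LF[4]=1
  step 4: row=1, L[1]='C', prepend. Next row=LF[1]=8
  step 5: row=8, L[8]='2', prepend. Next row=LF[8]=7
  step 6: row=7, L[7]='D', prepend. Next row=LF[7]=9
  step 7: row=9, L[9]='D', prepend. Next row=LF[9]=10
  step 8: row=10, L[10]='1', prepend. Next row=LF[10]=3
  step 9: row=3, L[3]='2', prepend. Next row=LF[3]=5
  step 10: row=5, L[5]='2', prepend. Next row=LF[5]=6
  step 11: row=6, L[6]='1', prepend. Next row=LF[6]=2
Reversed output: 1221DD2C12$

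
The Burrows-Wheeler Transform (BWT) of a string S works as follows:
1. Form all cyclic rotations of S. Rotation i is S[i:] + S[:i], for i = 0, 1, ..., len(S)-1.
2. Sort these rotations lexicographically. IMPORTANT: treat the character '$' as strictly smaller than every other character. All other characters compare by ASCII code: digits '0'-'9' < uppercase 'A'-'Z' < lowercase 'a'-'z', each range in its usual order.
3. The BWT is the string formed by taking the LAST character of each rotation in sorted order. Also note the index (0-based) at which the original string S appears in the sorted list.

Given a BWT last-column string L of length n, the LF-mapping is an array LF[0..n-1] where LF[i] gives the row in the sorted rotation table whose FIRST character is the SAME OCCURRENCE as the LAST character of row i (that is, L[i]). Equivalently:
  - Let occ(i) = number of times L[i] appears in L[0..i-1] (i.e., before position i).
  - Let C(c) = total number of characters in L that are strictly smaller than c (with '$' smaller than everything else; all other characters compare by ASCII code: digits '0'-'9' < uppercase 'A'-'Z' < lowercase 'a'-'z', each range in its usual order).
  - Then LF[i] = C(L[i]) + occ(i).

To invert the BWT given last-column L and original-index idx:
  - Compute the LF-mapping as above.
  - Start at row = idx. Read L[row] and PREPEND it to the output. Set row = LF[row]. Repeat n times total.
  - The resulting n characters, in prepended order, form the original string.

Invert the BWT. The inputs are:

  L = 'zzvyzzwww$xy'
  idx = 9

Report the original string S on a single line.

Answer: zvwywyzxzwz$

Derivation:
LF mapping: 8 9 1 6 10 11 2 3 4 0 5 7
Walk LF starting at row 9, prepending L[row]:
  step 1: row=9, L[9]='$', prepend. Next row=LF[9]=0
  step 2: row=0, L[0]='z', prepend. Next row=LF[0]=8
  step 3: row=8, L[8]='w', prepend. Next row=LF[8]=4
  step 4: row=4, L[4]='z', prepend. Next row=LF[4]=10
  step 5: row=10, L[10]='x', prepend. Next row=LF[10]=5
  step 6: row=5, L[5]='z', prepend. Next row=LF[5]=11
  step 7: row=11, L[11]='y', prepend. Next row=LF[11]=7
  step 8: row=7, L[7]='w', prepend. Next row=LF[7]=3
  step 9: row=3, L[3]='y', prepend. Next row=LF[3]=6
  step 10: row=6, L[6]='w', prepend. Next row=LF[6]=2
  step 11: row=2, L[2]='v', prepend. Next row=LF[2]=1
  step 12: row=1, L[1]='z', prepend. Next row=LF[1]=9
Reversed output: zvwywyzxzwz$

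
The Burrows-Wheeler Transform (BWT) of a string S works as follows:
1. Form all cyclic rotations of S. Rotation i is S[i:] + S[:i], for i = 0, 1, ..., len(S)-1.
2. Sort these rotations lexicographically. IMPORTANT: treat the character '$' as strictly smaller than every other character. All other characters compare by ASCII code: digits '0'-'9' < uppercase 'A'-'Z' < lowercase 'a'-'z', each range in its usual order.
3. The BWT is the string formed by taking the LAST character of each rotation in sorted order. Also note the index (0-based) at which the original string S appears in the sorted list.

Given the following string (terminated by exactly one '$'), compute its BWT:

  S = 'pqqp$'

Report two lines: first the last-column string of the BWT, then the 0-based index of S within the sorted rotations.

Answer: pq$qp
2

Derivation:
All 5 rotations (rotation i = S[i:]+S[:i]):
  rot[0] = pqqp$
  rot[1] = qqp$p
  rot[2] = qp$pq
  rot[3] = p$pqq
  rot[4] = $pqqp
Sorted (with $ < everything):
  sorted[0] = $pqqp  (last char: 'p')
  sorted[1] = p$pqq  (last char: 'q')
  sorted[2] = pqqp$  (last char: '$')
  sorted[3] = qp$pq  (last char: 'q')
  sorted[4] = qqp$p  (last char: 'p')
Last column: pq$qp
Original string S is at sorted index 2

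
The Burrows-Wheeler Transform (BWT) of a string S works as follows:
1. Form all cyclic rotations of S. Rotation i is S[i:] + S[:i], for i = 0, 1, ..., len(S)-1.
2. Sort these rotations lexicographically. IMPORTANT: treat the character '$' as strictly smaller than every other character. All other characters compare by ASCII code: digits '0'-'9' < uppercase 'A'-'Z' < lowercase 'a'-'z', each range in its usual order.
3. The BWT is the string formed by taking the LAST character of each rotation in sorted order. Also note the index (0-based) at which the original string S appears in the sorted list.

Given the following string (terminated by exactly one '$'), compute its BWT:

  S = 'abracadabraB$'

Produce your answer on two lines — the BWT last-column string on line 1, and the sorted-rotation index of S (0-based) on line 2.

Answer: Bard$rcaaaabb
4

Derivation:
All 13 rotations (rotation i = S[i:]+S[:i]):
  rot[0] = abracadabraB$
  rot[1] = bracadabraB$a
  rot[2] = racadabraB$ab
  rot[3] = acadabraB$abr
  rot[4] = cadabraB$abra
  rot[5] = adabraB$abrac
  rot[6] = dabraB$abraca
  rot[7] = abraB$abracad
  rot[8] = braB$abracada
  rot[9] = raB$abracadab
  rot[10] = aB$abracadabr
  rot[11] = B$abracadabra
  rot[12] = $abracadabraB
Sorted (with $ < everything):
  sorted[0] = $abracadabraB  (last char: 'B')
  sorted[1] = B$abracadabra  (last char: 'a')
  sorted[2] = aB$abracadabr  (last char: 'r')
  sorted[3] = abraB$abracad  (last char: 'd')
  sorted[4] = abracadabraB$  (last char: '$')
  sorted[5] = acadabraB$abr  (last char: 'r')
  sorted[6] = adabraB$abrac  (last char: 'c')
  sorted[7] = braB$abracada  (last char: 'a')
  sorted[8] = bracadabraB$a  (last char: 'a')
  sorted[9] = cadabraB$abra  (last char: 'a')
  sorted[10] = dabraB$abraca  (last char: 'a')
  sorted[11] = raB$abracadab  (last char: 'b')
  sorted[12] = racadabraB$ab  (last char: 'b')
Last column: Bard$rcaaaabb
Original string S is at sorted index 4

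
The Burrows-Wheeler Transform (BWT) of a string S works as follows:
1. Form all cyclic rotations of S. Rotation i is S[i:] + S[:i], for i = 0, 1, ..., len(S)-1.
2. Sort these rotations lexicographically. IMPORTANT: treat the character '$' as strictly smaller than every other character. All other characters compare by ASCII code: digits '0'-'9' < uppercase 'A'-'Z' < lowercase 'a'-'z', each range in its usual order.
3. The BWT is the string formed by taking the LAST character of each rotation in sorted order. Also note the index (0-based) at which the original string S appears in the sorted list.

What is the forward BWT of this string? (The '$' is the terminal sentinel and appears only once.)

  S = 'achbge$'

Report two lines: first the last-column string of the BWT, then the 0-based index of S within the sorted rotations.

All 7 rotations (rotation i = S[i:]+S[:i]):
  rot[0] = achbge$
  rot[1] = chbge$a
  rot[2] = hbge$ac
  rot[3] = bge$ach
  rot[4] = ge$achb
  rot[5] = e$achbg
  rot[6] = $achbge
Sorted (with $ < everything):
  sorted[0] = $achbge  (last char: 'e')
  sorted[1] = achbge$  (last char: '$')
  sorted[2] = bge$ach  (last char: 'h')
  sorted[3] = chbge$a  (last char: 'a')
  sorted[4] = e$achbg  (last char: 'g')
  sorted[5] = ge$achb  (last char: 'b')
  sorted[6] = hbge$ac  (last char: 'c')
Last column: e$hagbc
Original string S is at sorted index 1

Answer: e$hagbc
1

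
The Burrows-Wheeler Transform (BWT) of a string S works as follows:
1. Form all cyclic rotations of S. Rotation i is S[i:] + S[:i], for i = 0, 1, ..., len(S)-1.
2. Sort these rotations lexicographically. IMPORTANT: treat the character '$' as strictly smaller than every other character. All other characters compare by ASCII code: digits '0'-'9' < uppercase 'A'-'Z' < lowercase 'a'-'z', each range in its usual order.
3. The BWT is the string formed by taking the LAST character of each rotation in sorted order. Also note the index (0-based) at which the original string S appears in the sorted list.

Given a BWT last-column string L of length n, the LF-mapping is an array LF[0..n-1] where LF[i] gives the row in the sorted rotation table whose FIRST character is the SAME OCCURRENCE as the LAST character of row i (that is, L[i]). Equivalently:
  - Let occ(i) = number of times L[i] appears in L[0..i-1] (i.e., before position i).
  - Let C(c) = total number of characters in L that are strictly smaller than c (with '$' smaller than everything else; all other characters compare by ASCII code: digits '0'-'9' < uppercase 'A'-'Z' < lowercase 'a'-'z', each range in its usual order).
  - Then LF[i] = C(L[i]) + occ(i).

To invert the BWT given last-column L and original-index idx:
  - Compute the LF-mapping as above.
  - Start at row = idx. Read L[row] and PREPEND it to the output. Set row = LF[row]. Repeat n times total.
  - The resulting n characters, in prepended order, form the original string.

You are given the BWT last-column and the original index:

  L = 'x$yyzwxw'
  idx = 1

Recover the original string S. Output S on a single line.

Answer: wywzxyx$

Derivation:
LF mapping: 3 0 5 6 7 1 4 2
Walk LF starting at row 1, prepending L[row]:
  step 1: row=1, L[1]='$', prepend. Next row=LF[1]=0
  step 2: row=0, L[0]='x', prepend. Next row=LF[0]=3
  step 3: row=3, L[3]='y', prepend. Next row=LF[3]=6
  step 4: row=6, L[6]='x', prepend. Next row=LF[6]=4
  step 5: row=4, L[4]='z', prepend. Next row=LF[4]=7
  step 6: row=7, L[7]='w', prepend. Next row=LF[7]=2
  step 7: row=2, L[2]='y', prepend. Next row=LF[2]=5
  step 8: row=5, L[5]='w', prepend. Next row=LF[5]=1
Reversed output: wywzxyx$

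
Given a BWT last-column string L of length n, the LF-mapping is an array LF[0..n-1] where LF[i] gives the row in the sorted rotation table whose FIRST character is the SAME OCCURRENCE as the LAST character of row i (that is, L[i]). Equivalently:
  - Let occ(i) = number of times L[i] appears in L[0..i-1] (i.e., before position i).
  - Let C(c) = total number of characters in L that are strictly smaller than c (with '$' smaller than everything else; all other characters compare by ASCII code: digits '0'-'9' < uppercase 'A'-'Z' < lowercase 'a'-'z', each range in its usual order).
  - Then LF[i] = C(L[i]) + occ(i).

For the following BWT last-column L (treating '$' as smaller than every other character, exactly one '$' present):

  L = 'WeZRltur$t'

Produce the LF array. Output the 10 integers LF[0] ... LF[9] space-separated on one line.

Answer: 2 4 3 1 5 7 9 6 0 8

Derivation:
Char counts: '$':1, 'R':1, 'W':1, 'Z':1, 'e':1, 'l':1, 'r':1, 't':2, 'u':1
C (first-col start): C('$')=0, C('R')=1, C('W')=2, C('Z')=3, C('e')=4, C('l')=5, C('r')=6, C('t')=7, C('u')=9
L[0]='W': occ=0, LF[0]=C('W')+0=2+0=2
L[1]='e': occ=0, LF[1]=C('e')+0=4+0=4
L[2]='Z': occ=0, LF[2]=C('Z')+0=3+0=3
L[3]='R': occ=0, LF[3]=C('R')+0=1+0=1
L[4]='l': occ=0, LF[4]=C('l')+0=5+0=5
L[5]='t': occ=0, LF[5]=C('t')+0=7+0=7
L[6]='u': occ=0, LF[6]=C('u')+0=9+0=9
L[7]='r': occ=0, LF[7]=C('r')+0=6+0=6
L[8]='$': occ=0, LF[8]=C('$')+0=0+0=0
L[9]='t': occ=1, LF[9]=C('t')+1=7+1=8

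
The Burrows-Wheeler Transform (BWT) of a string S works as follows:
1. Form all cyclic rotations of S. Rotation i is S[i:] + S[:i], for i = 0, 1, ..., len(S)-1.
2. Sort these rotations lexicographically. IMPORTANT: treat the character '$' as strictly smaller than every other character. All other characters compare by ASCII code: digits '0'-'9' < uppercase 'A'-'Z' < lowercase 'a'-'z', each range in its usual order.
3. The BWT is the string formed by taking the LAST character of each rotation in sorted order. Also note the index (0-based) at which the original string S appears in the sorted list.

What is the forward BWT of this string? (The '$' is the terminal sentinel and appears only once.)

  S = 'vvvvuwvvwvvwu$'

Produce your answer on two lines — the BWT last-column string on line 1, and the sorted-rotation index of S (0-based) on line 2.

Answer: uwvvvv$wwvvvvu
6

Derivation:
All 14 rotations (rotation i = S[i:]+S[:i]):
  rot[0] = vvvvuwvvwvvwu$
  rot[1] = vvvuwvvwvvwu$v
  rot[2] = vvuwvvwvvwu$vv
  rot[3] = vuwvvwvvwu$vvv
  rot[4] = uwvvwvvwu$vvvv
  rot[5] = wvvwvvwu$vvvvu
  rot[6] = vvwvvwu$vvvvuw
  rot[7] = vwvvwu$vvvvuwv
  rot[8] = wvvwu$vvvvuwvv
  rot[9] = vvwu$vvvvuwvvw
  rot[10] = vwu$vvvvuwvvwv
  rot[11] = wu$vvvvuwvvwvv
  rot[12] = u$vvvvuwvvwvvw
  rot[13] = $vvvvuwvvwvvwu
Sorted (with $ < everything):
  sorted[0] = $vvvvuwvvwvvwu  (last char: 'u')
  sorted[1] = u$vvvvuwvvwvvw  (last char: 'w')
  sorted[2] = uwvvwvvwu$vvvv  (last char: 'v')
  sorted[3] = vuwvvwvvwu$vvv  (last char: 'v')
  sorted[4] = vvuwvvwvvwu$vv  (last char: 'v')
  sorted[5] = vvvuwvvwvvwu$v  (last char: 'v')
  sorted[6] = vvvvuwvvwvvwu$  (last char: '$')
  sorted[7] = vvwu$vvvvuwvvw  (last char: 'w')
  sorted[8] = vvwvvwu$vvvvuw  (last char: 'w')
  sorted[9] = vwu$vvvvuwvvwv  (last char: 'v')
  sorted[10] = vwvvwu$vvvvuwv  (last char: 'v')
  sorted[11] = wu$vvvvuwvvwvv  (last char: 'v')
  sorted[12] = wvvwu$vvvvuwvv  (last char: 'v')
  sorted[13] = wvvwvvwu$vvvvu  (last char: 'u')
Last column: uwvvvv$wwvvvvu
Original string S is at sorted index 6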